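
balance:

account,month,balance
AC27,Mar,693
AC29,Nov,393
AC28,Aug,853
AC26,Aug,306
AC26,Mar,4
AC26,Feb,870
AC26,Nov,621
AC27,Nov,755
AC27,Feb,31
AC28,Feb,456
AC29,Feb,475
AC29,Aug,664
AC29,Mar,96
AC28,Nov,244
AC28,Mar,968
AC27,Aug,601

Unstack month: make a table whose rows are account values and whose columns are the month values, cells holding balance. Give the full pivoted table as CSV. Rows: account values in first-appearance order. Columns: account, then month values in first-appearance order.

account,Mar,Nov,Aug,Feb
AC27,693,755,601,31
AC29,96,393,664,475
AC28,968,244,853,456
AC26,4,621,306,870

Columns: account plus the 4 distinct month values (Mar, Nov, Aug, Feb).
For example, row AC27 column Mar takes balance=693 from the long row (AC27, Mar).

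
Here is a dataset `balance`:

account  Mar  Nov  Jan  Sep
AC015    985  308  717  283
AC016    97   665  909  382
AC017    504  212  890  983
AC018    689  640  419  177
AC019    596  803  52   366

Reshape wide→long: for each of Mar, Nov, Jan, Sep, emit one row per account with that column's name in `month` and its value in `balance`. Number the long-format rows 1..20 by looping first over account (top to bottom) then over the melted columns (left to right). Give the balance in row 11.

20 rows total (5 × 4). Row 11: index ⌊(11-1)/4⌋ = 2 into account → AC017; (11-1) mod 4 = 2 into the melted columns → Jan.
So row 11 is (AC017, Jan, 890); balance = 890.

890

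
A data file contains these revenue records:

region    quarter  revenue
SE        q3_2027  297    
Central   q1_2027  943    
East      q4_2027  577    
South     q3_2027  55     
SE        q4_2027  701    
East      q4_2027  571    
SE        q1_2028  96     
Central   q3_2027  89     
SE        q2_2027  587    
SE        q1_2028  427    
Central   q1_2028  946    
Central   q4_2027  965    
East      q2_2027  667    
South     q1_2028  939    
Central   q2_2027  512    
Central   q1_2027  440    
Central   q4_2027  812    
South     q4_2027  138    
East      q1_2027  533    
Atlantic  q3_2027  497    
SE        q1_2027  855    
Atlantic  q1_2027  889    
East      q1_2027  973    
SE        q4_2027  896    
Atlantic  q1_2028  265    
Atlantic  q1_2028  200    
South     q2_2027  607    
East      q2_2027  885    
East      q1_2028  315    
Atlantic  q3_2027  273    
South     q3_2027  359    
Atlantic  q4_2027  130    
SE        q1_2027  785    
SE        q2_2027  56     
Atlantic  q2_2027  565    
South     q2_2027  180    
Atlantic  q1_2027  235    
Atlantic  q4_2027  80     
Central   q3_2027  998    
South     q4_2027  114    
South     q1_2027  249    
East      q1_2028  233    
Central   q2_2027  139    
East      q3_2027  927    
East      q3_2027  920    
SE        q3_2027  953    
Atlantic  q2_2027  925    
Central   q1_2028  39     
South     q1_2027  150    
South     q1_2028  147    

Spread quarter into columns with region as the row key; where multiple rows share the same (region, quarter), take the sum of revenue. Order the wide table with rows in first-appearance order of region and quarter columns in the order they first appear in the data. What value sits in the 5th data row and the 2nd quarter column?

1124

With rows in first-appearance order of region, row 5 is region=Atlantic. quarter columns in first-appearance order: q3_2027, q1_2027, q4_2027, q1_2028, q2_2027; column 2 is q1_2027.
Long rows with region=Atlantic, quarter=q1_2027: 889 + 235 = 1124.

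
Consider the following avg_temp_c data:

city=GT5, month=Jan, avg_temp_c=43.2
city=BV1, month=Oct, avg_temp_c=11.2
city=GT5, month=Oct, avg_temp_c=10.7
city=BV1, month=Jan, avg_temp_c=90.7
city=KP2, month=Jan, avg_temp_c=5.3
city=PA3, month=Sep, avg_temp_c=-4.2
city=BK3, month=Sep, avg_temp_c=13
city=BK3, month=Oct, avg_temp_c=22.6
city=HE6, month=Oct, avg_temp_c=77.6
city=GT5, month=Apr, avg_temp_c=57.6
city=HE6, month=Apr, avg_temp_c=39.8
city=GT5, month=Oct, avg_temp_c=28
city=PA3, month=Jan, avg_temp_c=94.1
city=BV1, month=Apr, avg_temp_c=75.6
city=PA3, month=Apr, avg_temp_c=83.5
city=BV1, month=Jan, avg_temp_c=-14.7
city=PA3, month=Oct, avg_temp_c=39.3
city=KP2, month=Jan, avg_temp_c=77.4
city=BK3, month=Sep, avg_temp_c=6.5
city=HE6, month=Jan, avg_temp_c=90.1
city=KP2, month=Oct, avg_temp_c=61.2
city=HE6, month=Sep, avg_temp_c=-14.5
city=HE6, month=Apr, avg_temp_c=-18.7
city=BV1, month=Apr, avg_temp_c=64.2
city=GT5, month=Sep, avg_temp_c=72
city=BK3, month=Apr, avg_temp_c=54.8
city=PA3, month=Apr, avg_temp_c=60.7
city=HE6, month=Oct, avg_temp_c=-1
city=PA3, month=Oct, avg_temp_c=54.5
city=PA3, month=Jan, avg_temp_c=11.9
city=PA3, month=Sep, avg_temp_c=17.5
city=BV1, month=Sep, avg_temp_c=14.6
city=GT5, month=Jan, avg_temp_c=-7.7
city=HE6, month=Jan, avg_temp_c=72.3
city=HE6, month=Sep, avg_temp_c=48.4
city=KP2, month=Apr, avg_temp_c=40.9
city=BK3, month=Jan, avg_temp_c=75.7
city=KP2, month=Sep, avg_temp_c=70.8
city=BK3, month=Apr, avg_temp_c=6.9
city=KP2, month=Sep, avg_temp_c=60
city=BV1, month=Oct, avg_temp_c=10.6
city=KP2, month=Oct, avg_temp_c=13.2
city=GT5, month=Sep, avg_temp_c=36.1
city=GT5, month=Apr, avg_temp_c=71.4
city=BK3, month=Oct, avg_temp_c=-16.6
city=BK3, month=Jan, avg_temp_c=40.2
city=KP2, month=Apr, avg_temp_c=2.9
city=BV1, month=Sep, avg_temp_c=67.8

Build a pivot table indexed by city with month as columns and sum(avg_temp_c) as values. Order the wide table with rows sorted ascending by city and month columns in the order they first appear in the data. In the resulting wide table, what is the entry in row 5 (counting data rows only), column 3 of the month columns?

130.8

With rows sorted ascending by city, row 5 is city=KP2. month columns in first-appearance order: Jan, Oct, Sep, Apr; column 3 is Sep.
Long rows with city=KP2, month=Sep: 70.8 + 60 = 130.8.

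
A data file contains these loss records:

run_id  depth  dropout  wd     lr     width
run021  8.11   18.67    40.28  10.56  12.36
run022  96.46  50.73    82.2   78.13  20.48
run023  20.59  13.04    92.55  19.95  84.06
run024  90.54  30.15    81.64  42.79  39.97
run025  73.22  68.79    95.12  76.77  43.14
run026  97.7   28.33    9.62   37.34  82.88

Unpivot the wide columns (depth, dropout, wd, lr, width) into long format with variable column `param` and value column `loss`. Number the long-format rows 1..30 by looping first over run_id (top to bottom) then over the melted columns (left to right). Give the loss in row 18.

81.64

30 rows total (6 × 5). Row 18: index ⌊(18-1)/5⌋ = 3 into run_id → run024; (18-1) mod 5 = 2 into the melted columns → wd.
So row 18 is (run024, wd, 81.64); loss = 81.64.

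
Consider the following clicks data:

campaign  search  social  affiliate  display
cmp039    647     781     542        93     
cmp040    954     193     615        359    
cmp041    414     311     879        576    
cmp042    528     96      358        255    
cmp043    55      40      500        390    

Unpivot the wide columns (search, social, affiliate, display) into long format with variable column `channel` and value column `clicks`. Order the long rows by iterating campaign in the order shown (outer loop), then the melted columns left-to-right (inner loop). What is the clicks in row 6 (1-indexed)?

193

20 rows total (5 × 4). Row 6: index ⌊(6-1)/4⌋ = 1 into campaign → cmp040; (6-1) mod 4 = 1 into the melted columns → social.
So row 6 is (cmp040, social, 193); clicks = 193.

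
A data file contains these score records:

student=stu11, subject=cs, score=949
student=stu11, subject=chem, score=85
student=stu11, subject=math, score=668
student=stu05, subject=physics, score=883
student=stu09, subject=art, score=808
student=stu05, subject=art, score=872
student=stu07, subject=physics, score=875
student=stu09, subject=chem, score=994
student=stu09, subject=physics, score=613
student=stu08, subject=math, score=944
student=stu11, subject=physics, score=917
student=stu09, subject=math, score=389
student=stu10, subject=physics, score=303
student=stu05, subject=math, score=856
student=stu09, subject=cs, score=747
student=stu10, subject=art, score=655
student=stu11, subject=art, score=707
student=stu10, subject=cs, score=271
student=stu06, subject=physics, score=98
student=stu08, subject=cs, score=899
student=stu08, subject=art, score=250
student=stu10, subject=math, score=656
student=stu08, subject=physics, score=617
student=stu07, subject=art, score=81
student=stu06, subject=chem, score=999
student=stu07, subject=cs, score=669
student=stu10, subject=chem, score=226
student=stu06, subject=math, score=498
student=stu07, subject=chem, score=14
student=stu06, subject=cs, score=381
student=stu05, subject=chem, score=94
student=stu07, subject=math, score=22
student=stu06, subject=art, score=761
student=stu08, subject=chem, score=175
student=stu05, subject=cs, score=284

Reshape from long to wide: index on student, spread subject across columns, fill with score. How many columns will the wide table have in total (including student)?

1 column for student plus 5 distinct subject values → 6 columns.

6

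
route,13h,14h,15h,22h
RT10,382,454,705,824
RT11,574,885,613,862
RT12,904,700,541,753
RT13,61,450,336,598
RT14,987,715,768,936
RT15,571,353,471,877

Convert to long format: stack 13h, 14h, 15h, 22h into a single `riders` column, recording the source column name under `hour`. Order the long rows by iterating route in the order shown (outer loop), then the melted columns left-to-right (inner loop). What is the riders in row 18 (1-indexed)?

715

24 rows total (6 × 4). Row 18: index ⌊(18-1)/4⌋ = 4 into route → RT14; (18-1) mod 4 = 1 into the melted columns → 14h.
So row 18 is (RT14, 14h, 715); riders = 715.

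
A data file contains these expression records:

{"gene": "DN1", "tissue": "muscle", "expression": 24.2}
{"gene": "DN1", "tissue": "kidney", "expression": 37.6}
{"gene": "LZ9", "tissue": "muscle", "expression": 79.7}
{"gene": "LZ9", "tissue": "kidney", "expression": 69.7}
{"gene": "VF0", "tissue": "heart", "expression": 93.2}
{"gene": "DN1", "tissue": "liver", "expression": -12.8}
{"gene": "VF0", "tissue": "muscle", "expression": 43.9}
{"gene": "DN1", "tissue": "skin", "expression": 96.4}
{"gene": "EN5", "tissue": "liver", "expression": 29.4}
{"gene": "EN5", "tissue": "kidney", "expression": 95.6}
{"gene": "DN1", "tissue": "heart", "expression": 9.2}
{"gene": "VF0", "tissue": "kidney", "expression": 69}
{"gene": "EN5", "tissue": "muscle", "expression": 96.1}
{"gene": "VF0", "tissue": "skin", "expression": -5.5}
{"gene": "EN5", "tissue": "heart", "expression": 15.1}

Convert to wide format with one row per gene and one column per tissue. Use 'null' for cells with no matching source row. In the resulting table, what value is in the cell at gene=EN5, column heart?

The long row with gene=EN5, tissue=heart has expression=15.1.

15.1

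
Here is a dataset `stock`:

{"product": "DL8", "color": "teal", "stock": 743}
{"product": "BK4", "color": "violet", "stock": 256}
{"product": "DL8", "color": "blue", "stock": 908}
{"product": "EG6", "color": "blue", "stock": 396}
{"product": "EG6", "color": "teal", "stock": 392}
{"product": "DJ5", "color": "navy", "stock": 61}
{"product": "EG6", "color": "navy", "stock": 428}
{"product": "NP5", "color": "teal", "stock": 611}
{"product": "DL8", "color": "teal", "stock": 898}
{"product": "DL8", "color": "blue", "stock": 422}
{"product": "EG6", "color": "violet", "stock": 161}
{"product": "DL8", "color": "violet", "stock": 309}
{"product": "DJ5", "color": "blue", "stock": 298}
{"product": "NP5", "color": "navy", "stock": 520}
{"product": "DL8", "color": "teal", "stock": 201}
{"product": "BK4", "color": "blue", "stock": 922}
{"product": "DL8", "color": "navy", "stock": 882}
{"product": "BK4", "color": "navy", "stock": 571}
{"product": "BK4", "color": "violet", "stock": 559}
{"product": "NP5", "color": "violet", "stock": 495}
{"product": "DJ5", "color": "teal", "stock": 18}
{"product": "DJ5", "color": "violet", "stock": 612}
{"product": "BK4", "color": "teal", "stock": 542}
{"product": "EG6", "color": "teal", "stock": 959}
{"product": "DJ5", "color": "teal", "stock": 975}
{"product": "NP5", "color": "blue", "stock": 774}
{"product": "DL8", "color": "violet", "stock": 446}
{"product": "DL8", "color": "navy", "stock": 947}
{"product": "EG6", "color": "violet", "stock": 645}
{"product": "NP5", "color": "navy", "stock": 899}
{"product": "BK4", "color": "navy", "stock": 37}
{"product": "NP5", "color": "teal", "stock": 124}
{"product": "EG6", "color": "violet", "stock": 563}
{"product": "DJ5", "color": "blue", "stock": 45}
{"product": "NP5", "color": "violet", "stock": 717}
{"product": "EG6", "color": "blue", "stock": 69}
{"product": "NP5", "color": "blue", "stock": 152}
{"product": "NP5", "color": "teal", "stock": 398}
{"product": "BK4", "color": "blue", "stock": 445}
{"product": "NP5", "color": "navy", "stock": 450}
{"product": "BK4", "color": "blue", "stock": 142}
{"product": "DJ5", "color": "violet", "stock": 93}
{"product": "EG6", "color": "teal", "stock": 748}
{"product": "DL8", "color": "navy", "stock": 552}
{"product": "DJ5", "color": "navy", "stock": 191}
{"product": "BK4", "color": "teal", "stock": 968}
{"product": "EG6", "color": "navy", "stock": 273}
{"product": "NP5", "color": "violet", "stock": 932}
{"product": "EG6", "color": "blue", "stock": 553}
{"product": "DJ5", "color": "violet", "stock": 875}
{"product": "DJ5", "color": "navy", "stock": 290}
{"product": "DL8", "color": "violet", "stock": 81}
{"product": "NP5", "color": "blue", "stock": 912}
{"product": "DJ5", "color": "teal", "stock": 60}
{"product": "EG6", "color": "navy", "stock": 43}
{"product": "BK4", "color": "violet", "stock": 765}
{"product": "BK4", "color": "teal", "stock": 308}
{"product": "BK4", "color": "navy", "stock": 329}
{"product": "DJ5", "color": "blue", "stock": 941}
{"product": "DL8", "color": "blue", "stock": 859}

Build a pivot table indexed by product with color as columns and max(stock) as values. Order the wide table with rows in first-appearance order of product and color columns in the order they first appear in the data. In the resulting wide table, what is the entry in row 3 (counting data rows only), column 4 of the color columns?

428

With rows in first-appearance order of product, row 3 is product=EG6. color columns in first-appearance order: teal, violet, blue, navy; column 4 is navy.
Long rows with product=EG6, color=navy: max(428, 273, 43) = 428.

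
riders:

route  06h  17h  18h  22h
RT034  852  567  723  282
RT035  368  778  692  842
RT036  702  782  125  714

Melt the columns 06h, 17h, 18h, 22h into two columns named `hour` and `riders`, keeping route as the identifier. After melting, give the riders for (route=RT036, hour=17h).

Unpivoting turns each (route, wide-column) pair into one long row.
The wide cell at row RT036, column 17h holds 782, so the long row (RT036, 17h) has riders=782.

782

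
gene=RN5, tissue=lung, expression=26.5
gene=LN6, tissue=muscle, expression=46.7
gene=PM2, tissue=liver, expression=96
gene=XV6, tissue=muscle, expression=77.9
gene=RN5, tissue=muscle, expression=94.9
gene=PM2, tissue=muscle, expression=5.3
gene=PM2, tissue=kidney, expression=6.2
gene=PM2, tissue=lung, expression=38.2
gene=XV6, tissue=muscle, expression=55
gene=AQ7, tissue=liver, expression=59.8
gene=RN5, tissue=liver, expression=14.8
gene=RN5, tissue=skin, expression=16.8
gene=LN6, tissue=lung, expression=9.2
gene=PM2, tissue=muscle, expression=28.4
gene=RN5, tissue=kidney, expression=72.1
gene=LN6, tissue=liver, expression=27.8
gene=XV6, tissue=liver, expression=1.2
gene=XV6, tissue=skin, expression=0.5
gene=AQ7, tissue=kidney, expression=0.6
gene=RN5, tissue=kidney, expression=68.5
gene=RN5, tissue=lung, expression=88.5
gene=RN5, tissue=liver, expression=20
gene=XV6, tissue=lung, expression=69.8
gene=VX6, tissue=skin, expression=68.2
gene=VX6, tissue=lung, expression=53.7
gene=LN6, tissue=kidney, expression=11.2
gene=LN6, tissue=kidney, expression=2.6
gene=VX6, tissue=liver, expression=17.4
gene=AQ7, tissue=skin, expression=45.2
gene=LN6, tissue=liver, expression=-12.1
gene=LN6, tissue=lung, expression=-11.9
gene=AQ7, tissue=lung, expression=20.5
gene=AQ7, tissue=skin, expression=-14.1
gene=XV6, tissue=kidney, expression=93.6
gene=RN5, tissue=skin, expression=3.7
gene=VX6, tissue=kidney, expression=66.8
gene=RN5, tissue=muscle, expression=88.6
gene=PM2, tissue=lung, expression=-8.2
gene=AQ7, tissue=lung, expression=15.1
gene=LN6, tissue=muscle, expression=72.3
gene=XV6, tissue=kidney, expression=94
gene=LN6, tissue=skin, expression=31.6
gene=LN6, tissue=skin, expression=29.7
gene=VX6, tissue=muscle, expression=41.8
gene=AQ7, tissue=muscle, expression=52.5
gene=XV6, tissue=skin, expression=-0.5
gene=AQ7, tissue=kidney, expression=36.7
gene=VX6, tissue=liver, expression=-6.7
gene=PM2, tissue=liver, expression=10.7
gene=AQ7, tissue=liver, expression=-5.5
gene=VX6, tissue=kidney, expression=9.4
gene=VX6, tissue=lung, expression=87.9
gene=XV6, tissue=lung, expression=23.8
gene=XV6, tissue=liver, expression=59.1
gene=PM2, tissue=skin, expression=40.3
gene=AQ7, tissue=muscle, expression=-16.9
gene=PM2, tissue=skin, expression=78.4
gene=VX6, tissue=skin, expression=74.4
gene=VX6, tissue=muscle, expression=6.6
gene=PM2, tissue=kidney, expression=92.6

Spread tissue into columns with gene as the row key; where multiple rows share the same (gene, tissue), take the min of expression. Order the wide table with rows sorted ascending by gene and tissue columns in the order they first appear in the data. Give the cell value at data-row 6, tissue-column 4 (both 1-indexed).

With rows sorted ascending by gene, row 6 is gene=XV6. tissue columns in first-appearance order: lung, muscle, liver, kidney, skin; column 4 is kidney.
Long rows with gene=XV6, tissue=kidney: min(93.6, 94) = 93.6.

93.6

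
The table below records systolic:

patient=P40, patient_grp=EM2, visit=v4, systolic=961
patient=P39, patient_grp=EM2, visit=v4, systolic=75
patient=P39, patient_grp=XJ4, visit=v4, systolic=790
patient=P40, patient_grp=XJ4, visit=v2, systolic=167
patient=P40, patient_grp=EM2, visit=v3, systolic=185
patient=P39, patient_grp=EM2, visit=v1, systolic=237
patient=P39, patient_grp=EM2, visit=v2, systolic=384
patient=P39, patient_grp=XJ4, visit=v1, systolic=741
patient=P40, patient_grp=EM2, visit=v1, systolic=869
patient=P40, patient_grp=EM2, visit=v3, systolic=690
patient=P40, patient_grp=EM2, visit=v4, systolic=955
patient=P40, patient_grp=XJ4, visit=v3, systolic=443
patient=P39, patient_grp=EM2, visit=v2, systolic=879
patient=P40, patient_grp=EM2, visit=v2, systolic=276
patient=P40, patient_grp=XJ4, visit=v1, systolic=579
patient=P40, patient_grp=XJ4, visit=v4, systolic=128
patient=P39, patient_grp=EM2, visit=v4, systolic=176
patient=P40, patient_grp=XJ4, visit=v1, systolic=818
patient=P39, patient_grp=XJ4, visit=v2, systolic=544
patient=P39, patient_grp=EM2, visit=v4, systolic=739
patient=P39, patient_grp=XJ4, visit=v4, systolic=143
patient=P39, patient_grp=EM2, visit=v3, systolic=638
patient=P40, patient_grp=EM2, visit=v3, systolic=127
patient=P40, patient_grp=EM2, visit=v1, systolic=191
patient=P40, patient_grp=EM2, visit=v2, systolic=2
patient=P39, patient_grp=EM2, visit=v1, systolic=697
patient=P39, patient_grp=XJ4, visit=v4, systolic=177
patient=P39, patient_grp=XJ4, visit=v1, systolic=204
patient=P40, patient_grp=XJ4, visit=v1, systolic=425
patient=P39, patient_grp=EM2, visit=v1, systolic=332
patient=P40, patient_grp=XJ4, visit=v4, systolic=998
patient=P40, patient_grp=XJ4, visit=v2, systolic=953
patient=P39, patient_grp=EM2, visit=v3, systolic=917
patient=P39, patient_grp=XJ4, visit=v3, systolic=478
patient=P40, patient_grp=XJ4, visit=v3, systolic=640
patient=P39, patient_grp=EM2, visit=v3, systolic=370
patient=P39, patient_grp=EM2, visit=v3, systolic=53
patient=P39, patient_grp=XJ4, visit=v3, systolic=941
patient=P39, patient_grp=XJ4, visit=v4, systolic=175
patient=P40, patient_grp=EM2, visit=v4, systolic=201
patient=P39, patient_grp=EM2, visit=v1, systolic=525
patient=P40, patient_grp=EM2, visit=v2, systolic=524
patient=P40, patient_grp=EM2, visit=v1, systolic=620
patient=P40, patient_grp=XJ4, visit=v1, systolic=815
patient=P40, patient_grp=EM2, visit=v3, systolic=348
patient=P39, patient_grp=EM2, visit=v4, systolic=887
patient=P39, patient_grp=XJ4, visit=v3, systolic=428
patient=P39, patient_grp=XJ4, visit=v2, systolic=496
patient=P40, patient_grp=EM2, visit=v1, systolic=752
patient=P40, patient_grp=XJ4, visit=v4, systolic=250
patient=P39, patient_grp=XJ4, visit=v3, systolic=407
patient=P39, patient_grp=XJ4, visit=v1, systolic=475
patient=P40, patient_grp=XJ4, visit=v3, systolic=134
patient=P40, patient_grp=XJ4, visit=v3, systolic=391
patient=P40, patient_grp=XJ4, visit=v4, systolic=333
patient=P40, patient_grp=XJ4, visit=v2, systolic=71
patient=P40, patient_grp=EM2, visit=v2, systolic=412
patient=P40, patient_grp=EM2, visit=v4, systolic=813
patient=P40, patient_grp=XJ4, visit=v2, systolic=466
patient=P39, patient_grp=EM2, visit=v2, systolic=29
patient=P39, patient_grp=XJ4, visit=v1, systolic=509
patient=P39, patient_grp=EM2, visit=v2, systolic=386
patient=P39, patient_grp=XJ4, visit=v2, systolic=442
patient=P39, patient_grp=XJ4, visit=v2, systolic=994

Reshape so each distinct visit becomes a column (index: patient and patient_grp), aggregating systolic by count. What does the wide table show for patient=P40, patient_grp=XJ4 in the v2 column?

4

Rows with patient=P40, patient_grp=XJ4 and visit=v2: systolic values are 167, 953, 71, 466.
4 rows match — count = 4.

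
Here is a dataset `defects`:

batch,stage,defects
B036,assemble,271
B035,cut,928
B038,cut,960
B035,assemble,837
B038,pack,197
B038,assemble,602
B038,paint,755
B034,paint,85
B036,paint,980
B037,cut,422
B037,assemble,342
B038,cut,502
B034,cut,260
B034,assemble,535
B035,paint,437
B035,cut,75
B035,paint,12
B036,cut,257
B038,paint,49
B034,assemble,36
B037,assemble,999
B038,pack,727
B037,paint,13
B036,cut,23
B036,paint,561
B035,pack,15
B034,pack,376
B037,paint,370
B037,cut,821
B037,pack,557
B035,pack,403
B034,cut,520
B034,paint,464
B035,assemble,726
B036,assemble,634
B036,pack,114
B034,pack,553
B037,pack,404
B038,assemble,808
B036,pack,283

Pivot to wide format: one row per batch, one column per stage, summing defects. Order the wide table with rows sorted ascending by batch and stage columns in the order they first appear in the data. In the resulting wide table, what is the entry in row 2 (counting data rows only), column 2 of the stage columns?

With rows sorted ascending by batch, row 2 is batch=B035. stage columns in first-appearance order: assemble, cut, pack, paint; column 2 is cut.
Long rows with batch=B035, stage=cut: 928 + 75 = 1003.

1003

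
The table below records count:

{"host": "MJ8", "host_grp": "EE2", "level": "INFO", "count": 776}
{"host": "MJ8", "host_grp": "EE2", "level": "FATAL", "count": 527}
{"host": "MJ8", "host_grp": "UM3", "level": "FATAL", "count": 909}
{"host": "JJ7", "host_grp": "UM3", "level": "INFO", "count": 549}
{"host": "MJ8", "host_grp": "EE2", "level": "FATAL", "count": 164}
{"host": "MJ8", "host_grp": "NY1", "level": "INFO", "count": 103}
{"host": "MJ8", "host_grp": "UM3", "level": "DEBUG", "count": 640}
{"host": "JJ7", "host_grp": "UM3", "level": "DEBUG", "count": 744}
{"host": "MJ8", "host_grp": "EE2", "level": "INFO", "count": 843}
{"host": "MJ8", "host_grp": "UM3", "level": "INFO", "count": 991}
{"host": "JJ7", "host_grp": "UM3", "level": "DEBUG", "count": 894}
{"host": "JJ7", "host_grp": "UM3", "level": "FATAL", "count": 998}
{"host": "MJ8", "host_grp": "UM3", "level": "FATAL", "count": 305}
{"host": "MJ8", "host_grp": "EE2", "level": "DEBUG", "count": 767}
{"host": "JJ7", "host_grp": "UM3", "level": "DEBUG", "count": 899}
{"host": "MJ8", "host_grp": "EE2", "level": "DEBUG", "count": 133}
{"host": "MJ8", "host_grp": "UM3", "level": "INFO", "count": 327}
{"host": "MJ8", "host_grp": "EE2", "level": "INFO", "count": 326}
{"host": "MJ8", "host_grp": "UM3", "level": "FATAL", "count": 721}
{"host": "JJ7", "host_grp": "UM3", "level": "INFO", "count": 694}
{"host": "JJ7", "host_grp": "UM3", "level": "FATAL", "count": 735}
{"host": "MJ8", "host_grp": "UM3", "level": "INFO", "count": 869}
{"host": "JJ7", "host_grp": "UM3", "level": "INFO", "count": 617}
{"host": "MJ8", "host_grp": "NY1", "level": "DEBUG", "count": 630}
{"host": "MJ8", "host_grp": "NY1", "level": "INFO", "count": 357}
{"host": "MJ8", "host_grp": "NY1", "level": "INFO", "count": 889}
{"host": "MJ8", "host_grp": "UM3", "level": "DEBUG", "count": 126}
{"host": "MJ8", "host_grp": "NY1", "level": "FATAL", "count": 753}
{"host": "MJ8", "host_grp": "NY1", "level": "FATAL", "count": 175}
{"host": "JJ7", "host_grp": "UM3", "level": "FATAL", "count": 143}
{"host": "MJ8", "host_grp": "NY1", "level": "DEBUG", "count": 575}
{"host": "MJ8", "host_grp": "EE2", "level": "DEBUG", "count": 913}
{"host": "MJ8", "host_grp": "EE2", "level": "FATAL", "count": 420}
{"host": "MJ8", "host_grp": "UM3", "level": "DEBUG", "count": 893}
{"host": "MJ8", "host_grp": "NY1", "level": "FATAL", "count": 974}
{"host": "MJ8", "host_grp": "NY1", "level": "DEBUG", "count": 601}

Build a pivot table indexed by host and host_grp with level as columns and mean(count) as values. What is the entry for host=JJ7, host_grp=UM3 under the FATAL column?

625.33

Rows with host=JJ7, host_grp=UM3 and level=FATAL: count values are 998, 735, 143.
(998 + 735 + 143) / 3 = 625.33.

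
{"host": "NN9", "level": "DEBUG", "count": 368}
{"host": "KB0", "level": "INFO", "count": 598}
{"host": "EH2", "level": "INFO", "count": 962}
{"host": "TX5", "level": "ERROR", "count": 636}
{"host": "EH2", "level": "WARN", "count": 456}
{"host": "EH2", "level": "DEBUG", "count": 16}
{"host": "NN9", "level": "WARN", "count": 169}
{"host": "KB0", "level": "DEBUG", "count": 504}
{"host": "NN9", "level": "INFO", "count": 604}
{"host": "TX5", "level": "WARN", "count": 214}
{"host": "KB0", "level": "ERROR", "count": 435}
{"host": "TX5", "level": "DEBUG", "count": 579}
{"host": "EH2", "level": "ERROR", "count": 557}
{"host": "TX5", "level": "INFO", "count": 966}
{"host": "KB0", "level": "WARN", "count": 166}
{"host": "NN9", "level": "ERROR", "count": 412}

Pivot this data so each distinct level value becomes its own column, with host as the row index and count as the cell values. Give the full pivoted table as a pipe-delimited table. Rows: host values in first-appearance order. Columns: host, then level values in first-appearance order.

Columns: host plus the 4 distinct level values (DEBUG, INFO, ERROR, WARN).
For example, row NN9 column DEBUG takes count=368 from the long row (NN9, DEBUG).

| host | DEBUG | INFO | ERROR | WARN |
| NN9 | 368 | 604 | 412 | 169 |
| KB0 | 504 | 598 | 435 | 166 |
| EH2 | 16 | 962 | 557 | 456 |
| TX5 | 579 | 966 | 636 | 214 |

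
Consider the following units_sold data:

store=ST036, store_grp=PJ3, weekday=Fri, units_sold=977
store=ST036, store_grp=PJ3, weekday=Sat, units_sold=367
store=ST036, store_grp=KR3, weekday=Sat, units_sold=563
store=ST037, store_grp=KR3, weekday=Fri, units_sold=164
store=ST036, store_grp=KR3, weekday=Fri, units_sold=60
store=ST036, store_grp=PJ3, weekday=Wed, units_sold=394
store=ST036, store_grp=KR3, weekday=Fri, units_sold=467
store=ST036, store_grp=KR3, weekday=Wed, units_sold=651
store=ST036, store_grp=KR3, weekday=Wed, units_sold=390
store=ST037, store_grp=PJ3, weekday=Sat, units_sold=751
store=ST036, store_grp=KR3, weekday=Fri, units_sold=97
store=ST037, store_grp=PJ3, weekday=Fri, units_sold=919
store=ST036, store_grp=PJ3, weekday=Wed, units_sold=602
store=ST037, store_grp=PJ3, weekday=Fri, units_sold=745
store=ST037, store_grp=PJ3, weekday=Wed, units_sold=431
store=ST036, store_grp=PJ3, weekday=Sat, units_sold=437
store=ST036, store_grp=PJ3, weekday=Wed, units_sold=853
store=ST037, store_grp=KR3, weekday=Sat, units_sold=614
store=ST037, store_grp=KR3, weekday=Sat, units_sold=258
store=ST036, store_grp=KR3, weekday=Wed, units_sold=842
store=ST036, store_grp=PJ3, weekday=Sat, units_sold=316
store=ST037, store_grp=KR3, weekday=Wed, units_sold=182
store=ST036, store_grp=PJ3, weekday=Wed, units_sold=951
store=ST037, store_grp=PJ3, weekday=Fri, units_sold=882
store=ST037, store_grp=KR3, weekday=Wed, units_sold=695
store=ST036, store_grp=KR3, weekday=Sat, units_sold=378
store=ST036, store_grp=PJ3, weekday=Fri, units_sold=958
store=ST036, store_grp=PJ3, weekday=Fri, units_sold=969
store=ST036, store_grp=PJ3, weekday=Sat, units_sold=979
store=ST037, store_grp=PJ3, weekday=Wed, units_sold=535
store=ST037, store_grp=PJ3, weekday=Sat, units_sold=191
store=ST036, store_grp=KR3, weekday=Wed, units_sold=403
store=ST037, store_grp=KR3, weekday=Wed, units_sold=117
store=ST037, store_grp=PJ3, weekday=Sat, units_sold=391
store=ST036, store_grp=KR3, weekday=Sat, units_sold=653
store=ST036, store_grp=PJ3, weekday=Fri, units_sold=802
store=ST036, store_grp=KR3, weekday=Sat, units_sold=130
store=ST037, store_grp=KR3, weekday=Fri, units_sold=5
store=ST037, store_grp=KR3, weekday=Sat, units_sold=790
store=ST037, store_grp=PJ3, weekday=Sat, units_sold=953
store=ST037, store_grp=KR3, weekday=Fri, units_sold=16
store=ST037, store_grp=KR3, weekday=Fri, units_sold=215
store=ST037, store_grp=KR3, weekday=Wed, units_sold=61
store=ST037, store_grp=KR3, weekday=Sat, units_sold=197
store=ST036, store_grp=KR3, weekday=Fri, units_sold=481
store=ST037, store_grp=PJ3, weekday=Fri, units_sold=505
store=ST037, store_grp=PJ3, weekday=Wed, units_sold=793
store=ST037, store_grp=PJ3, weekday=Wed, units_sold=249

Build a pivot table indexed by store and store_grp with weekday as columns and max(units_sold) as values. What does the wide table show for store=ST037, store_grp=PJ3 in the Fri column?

Rows with store=ST037, store_grp=PJ3 and weekday=Fri: units_sold values are 919, 745, 882, 505.
max(919, 745, 882, 505) = 919.

919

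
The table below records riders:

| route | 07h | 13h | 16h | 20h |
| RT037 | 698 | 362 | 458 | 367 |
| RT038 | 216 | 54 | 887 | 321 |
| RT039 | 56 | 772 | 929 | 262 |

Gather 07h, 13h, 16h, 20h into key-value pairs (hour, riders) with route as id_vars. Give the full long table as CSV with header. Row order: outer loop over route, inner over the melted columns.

route,hour,riders
RT037,07h,698
RT037,13h,362
RT037,16h,458
RT037,20h,367
RT038,07h,216
RT038,13h,54
RT038,16h,887
RT038,20h,321
RT039,07h,56
RT039,13h,772
RT039,16h,929
RT039,20h,262

Each (route, column) pair becomes one row: 3 × 4 = 12 rows.
For example, (RT037, 07h) → riders=698.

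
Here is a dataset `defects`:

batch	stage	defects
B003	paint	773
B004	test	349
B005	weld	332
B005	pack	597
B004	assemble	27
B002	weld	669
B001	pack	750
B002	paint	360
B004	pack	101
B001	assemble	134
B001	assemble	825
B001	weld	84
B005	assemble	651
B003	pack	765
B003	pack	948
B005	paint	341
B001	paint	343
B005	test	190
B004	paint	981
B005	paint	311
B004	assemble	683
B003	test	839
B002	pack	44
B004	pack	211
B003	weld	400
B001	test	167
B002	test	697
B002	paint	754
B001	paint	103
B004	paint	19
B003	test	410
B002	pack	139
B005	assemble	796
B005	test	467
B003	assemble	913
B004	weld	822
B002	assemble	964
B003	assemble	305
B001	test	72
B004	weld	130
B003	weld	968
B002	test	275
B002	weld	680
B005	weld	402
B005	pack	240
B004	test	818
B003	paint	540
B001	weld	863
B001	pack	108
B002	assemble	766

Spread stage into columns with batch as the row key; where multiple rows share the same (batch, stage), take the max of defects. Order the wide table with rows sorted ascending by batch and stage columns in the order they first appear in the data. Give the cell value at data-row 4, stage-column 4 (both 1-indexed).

211

With rows sorted ascending by batch, row 4 is batch=B004. stage columns in first-appearance order: paint, test, weld, pack, assemble; column 4 is pack.
Long rows with batch=B004, stage=pack: max(101, 211) = 211.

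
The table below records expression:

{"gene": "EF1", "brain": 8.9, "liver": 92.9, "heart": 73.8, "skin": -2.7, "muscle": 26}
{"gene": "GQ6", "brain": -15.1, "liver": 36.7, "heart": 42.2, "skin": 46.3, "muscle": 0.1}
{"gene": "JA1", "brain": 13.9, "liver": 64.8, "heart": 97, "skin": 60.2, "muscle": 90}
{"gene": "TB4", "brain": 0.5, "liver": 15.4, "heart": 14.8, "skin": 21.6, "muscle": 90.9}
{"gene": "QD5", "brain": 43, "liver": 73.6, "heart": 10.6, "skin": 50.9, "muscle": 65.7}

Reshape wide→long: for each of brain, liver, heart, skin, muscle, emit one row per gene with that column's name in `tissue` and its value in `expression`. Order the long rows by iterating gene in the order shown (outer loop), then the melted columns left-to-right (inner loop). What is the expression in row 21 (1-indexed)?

25 rows total (5 × 5). Row 21: index ⌊(21-1)/5⌋ = 4 into gene → QD5; (21-1) mod 5 = 0 into the melted columns → brain.
So row 21 is (QD5, brain, 43); expression = 43.

43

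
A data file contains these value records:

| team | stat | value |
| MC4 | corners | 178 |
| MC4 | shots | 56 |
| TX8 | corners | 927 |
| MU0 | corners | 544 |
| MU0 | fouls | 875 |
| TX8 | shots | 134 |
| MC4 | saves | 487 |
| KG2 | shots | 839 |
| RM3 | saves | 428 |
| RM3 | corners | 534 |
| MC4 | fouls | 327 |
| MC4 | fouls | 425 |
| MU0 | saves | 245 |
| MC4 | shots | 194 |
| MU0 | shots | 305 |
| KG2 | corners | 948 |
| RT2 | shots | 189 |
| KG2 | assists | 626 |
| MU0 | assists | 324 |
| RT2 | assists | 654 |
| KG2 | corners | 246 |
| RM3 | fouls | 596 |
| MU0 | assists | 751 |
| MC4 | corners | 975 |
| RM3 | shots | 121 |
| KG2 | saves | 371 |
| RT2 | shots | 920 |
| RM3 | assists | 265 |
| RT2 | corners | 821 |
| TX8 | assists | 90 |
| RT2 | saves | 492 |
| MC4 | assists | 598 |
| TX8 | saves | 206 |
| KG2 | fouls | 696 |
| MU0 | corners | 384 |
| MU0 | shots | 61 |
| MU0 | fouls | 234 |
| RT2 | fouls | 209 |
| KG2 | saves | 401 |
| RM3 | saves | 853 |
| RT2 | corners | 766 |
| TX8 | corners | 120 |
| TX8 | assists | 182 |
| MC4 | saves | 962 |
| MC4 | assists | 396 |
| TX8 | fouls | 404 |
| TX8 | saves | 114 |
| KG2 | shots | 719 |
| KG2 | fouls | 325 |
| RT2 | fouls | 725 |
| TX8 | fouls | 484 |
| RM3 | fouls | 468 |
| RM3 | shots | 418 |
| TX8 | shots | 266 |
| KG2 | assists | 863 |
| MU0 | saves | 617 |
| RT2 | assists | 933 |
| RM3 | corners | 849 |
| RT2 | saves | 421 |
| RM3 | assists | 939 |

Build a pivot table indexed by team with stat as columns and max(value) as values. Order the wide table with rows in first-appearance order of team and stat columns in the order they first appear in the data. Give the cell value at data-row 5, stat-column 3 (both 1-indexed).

596

With rows in first-appearance order of team, row 5 is team=RM3. stat columns in first-appearance order: corners, shots, fouls, saves, assists; column 3 is fouls.
Long rows with team=RM3, stat=fouls: max(596, 468) = 596.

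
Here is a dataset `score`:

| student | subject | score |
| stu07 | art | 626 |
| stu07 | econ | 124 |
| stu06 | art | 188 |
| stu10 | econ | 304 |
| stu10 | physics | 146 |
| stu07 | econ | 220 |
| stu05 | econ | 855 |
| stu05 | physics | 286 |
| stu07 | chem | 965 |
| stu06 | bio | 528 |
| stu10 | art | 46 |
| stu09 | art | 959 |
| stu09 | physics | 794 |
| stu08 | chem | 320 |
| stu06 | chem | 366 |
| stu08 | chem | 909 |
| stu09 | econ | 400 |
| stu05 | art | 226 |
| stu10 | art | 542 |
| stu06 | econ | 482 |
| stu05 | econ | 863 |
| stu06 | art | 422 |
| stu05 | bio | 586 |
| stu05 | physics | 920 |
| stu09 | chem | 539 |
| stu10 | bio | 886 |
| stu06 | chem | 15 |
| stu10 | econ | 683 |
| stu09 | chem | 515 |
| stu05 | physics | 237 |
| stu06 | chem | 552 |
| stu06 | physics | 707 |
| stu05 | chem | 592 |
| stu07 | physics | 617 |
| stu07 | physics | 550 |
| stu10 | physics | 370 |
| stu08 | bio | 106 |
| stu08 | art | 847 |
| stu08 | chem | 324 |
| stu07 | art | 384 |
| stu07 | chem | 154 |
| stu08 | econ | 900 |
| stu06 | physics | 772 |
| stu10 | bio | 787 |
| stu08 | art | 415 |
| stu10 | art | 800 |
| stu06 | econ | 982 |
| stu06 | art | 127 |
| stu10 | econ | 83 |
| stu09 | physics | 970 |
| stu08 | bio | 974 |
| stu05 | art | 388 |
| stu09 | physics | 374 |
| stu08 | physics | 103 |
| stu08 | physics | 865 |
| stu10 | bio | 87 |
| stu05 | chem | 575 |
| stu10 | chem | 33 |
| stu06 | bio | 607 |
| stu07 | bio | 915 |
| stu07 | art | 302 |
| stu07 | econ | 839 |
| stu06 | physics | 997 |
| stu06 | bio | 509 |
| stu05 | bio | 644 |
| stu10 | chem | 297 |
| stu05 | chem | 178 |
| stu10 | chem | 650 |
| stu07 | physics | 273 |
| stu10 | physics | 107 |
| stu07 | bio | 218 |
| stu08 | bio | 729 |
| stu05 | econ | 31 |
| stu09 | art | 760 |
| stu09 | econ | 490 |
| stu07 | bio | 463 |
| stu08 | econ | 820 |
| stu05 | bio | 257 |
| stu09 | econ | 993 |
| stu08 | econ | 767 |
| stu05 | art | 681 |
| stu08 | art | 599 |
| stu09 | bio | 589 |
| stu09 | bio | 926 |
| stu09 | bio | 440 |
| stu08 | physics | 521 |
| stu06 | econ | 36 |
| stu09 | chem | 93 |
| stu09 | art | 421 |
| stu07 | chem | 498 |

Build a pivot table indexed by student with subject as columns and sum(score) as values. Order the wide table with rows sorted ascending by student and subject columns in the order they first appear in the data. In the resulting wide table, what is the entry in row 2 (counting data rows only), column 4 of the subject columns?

With rows sorted ascending by student, row 2 is student=stu06. subject columns in first-appearance order: art, econ, physics, chem, bio; column 4 is chem.
Long rows with student=stu06, subject=chem: 366 + 15 + 552 = 933.

933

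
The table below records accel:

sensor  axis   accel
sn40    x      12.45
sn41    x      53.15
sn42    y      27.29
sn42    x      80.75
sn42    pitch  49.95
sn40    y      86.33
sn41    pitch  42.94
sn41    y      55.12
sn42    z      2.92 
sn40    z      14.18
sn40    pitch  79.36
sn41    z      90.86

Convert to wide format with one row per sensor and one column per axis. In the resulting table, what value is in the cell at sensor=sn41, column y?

55.12

Wide layout: rows indexed by sensor, columns are the 4 distinct axis values (x, y, pitch, z).
Cell (sensor=sn41, axis=y) draws from the long row where sensor=sn41 and axis=y, which has accel=55.12.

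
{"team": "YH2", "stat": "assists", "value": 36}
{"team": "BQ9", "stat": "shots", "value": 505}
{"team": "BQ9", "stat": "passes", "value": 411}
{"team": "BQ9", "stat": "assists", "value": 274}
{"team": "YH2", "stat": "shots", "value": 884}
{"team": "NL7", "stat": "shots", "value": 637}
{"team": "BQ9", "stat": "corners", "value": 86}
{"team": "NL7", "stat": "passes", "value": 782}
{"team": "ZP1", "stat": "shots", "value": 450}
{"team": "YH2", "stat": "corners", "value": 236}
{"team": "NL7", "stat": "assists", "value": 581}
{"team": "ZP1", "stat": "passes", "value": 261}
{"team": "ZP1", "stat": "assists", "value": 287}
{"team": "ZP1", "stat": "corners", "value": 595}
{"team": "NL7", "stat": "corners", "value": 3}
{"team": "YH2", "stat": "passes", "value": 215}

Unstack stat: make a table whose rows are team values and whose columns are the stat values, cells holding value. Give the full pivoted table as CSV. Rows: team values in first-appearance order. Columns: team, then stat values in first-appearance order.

team,assists,shots,passes,corners
YH2,36,884,215,236
BQ9,274,505,411,86
NL7,581,637,782,3
ZP1,287,450,261,595

Columns: team plus the 4 distinct stat values (assists, shots, passes, corners).
For example, row YH2 column assists takes value=36 from the long row (YH2, assists).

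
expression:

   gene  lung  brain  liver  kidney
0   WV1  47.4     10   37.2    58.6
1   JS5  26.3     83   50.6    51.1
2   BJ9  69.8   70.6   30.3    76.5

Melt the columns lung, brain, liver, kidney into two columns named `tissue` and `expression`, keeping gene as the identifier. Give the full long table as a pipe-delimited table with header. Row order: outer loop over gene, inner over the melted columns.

Each (gene, column) pair becomes one row: 3 × 4 = 12 rows.
For example, (WV1, lung) → expression=47.4.

| gene | tissue | expression |
| WV1 | lung | 47.4 |
| WV1 | brain | 10 |
| WV1 | liver | 37.2 |
| WV1 | kidney | 58.6 |
| JS5 | lung | 26.3 |
| JS5 | brain | 83 |
| JS5 | liver | 50.6 |
| JS5 | kidney | 51.1 |
| BJ9 | lung | 69.8 |
| BJ9 | brain | 70.6 |
| BJ9 | liver | 30.3 |
| BJ9 | kidney | 76.5 |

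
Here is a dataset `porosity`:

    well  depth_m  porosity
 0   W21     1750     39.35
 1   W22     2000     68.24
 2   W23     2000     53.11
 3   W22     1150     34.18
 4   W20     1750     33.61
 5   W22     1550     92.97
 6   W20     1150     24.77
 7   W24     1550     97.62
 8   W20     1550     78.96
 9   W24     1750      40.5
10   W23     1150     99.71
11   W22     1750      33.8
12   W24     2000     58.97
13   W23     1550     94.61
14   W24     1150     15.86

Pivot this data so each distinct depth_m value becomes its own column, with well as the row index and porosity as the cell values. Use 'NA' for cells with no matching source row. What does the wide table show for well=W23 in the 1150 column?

The long row with well=W23, depth_m=1150 has porosity=99.71.

99.71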